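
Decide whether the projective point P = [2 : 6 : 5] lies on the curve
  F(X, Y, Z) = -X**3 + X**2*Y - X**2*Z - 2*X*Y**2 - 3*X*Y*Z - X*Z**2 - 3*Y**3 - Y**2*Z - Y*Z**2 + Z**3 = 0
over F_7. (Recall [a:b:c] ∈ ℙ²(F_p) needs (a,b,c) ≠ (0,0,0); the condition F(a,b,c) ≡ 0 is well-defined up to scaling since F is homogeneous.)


F(2,6,5) ≡ 1 (mod 7); P is NOT on the curve.

Evaluate F(2, 6, 5) term-by-term (mod 7).
  -X**3 ↦ -1·8·1·1 = -8
  X**2*Y ↦ 1·4·6·1 = 24
  -X**2*Z ↦ -1·4·1·5 = -20
  -2*X*Y**2 ↦ -2·2·36·1 = -144
  -3*X*Y*Z ↦ -3·2·6·5 = -180
  -X*Z**2 ↦ -1·2·1·25 = -50
  -3*Y**3 ↦ -3·1·216·1 = -648
  -Y**2*Z ↦ -1·1·36·5 = -180
  -Y*Z**2 ↦ -1·1·6·25 = -150
  Z**3 ↦ 1·1·1·125 = 125
Sum: F(2, 6, 5) = (-8) + (24) + (-20) + (-144) + (-180) + (-50) + (-648) + (-180) + (-150) + (125) = -1231.
Reducing mod 7: -1231 ≡ 1 (mod 7).
Since F(a, b, c) ≡ 1 ≠ 0 (mod 7), P does NOT lie on the curve.


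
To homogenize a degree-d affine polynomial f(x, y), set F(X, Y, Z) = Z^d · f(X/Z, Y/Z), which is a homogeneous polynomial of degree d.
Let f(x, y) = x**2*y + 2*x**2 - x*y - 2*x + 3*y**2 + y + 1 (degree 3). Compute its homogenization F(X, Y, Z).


F(X, Y, Z) = X**2*Y + 2*X**2*Z - X*Y*Z - 2*X*Z**2 + 3*Y**2*Z + Y*Z**2 + Z**3

deg(f) = 3.
Substitute x = X/Z, y = Y/Z into f, then multiply by Z^3.
  monomial 1·x^2·y^1 ↦ 1·X^2·Y^1·Z^0.
  monomial 2·x^2·y^0 ↦ 2·X^2·Y^0·Z^1.
  monomial -1·x^1·y^1 ↦ -1·X^1·Y^1·Z^1.
  monomial -2·x^1·y^0 ↦ -2·X^1·Y^0·Z^2.
  monomial 3·x^0·y^2 ↦ 3·X^0·Y^2·Z^1.
  monomial 1·x^0·y^1 ↦ 1·X^0·Y^1·Z^2.
  monomial 1·x^0·y^0 ↦ 1·X^0·Y^0·Z^3.
Collecting: F(X, Y, Z) = X**2*Y + 2*X**2*Z - X*Y*Z - 2*X*Z**2 + 3*Y**2*Z + Y*Z**2 + Z**3.


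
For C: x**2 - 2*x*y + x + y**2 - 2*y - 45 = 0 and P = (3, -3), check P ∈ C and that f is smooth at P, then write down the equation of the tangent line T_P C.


Tangent line at P: 13*x - 14*y - 81 = 0.

Step 1: f(3, -3) = 0, so P lies on C.
Step 2: partial derivatives
  f_x(x, y) = 2*x - 2*y + 1, f_y(x, y) = -2*x + 2*y - 2.
  f_x(P) = 13, f_y(P) = -14 (gradient nonzero, so P is smooth).
Step 3: tangent line at P: 13·(x − 3) + -14·(y − -3) = 0.
Expanding: 13*x - 14*y - 81 = 0.


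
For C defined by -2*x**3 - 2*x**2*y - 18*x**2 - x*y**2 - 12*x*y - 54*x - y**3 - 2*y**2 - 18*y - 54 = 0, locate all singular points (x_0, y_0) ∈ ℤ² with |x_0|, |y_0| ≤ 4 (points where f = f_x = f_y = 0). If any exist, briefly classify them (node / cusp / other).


Singular points: {(-3, 0)}; classification: cusp.

Compute partial derivatives:
  f_x = -6*x**2 - 4*x*y - 36*x - y**2 - 12*y - 54.
  f_y = -2*x**2 - 2*x*y - 12*x - 3*y**2 - 4*y - 18.
Scan x_0 ∈ {−4, ..., 4}. For each x_0, f_y(x_0, y) is a polynomial in y; find its integer roots y ∈ {−4, ..., 4}, then test f_x and f at those candidates.
  x = -4: f_y(-4, y) = -3*y**2 + 4*y - 2; no integer root y with |y| ≤ 4.
  x = -3: f_y(-3, y) = -3*y**2 + 2*y; vanishes at y ∈ {0}. (-3, 0): f_x = 0, f = 0 — SINGULAR.
  x = -2: f_y(-2, y) = -3*y**2 - 2; no integer root y with |y| ≤ 4.
  x = -1: f_y(-1, y) = -3*y**2 - 2*y - 8; no integer root y with |y| ≤ 4.
  x = 0: f_y(0, y) = -3*y**2 - 4*y - 18; no integer root y with |y| ≤ 4.
  x = 1: f_y(1, y) = -3*y**2 - 6*y - 32; no integer root y with |y| ≤ 4.
  x = 2: f_y(2, y) = -3*y**2 - 8*y - 50; no integer root y with |y| ≤ 4.
  x = 3: f_y(3, y) = -3*y**2 - 10*y - 72; no integer root y with |y| ≤ 4.
  x = 4: f_y(4, y) = -3*y**2 - 12*y - 98; no integer root y with |y| ≤ 4.
Only singular point on the grid: (-3, 0).
Classify: substitute x = -3 + u, y = 0 + v and expand: f = -2*u**3 - 2*u**2*v - u*v**2 - v**3 + v**2.
No constant or linear terms (consistent with a singular point). Quadratic part: v**2. Cubic part: -2*u**3 - 2*u**2*v - u*v**2 - v**3.
The quadratic part v**2 is a perfect square, so there is a single (double) tangent line v = 0, i.e. y = 0. Restricting the cubic part to that line (v = 0) leaves -2*u**3 ≠ 0, so f is not divisible by v and the branch is v² ≈ 2*u**3 to lowest order — this is a cusp.
Classification: cusp.


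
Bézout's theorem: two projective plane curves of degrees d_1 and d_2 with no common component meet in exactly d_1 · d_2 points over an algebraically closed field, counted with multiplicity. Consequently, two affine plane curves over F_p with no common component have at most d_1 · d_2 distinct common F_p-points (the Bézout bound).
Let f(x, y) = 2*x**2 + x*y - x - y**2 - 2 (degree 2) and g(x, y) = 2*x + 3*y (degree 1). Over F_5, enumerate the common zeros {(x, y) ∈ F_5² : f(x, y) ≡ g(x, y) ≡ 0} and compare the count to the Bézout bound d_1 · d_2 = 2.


Common zeros: ∅; count = 0; Bézout bound = 2.

deg(f) = 2, deg(g) = 1, so Bézout bound = 2.
Scan x ∈ F_5. For each x, list the y ∈ F_5 with f(x, y) ≡ 0 and those with g(x, y) ≡ 0 (mod 5); the common zeros in that column are the intersection.
  x = 0: f ≡ 0 at y ∈ ∅; g ≡ 0 at y ∈ {0}; common: ∅.
  x = 1: f ≡ 0 at y ∈ ∅; g ≡ 0 at y ∈ {1}; common: ∅.
  x = 2: f ≡ 0 at y ∈ {1}; g ≡ 0 at y ∈ {2}; common: ∅.
  x = 3: f ≡ 0 at y ∈ {1, 2}; g ≡ 0 at y ∈ {3}; common: ∅.
  x = 4: f ≡ 0 at y ∈ {2}; g ≡ 0 at y ∈ {4}; common: ∅.
Collecting: common zeros = ∅, so the count is 0.
Comparison with the Bézout bound: 0 ≤ 2 = deg(f)·deg(g), as expected for curves with no common component (the affine F_5-count falls short of the bound because intersections may lie at infinity, over extension fields, or carry multiplicity).


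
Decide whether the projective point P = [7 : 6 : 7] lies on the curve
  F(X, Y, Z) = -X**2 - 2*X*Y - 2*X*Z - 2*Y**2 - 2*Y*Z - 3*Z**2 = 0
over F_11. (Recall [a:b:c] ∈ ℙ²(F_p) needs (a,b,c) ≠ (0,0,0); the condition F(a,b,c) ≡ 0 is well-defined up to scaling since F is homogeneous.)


F(7,6,7) ≡ 5 (mod 11); P is NOT on the curve.

Evaluate F(7, 6, 7) term-by-term (mod 11).
  -X**2 ↦ -1·49·1·1 = -49
  -2*X*Y ↦ -2·7·6·1 = -84
  -2*X*Z ↦ -2·7·1·7 = -98
  -2*Y**2 ↦ -2·1·36·1 = -72
  -2*Y*Z ↦ -2·1·6·7 = -84
  -3*Z**2 ↦ -3·1·1·49 = -147
Sum: F(7, 6, 7) = (-49) + (-84) + (-98) + (-72) + (-84) + (-147) = -534.
Reducing mod 11: -534 ≡ 5 (mod 11).
Since F(a, b, c) ≡ 5 ≠ 0 (mod 11), P does NOT lie on the curve.


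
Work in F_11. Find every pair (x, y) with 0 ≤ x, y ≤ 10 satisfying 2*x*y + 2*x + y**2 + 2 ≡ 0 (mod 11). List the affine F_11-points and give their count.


Affine F_11-points: {(0, 3), (0, 8), (2, 1), (2, 6), (3, 7), (3, 9), (6, 5), (7, 4), (10, 0), (10, 2)}; count = 10.

For each of the 121 pairs (x, y) ∈ F_11², evaluate f(x, y) mod 11. Record the zeros.
  x = 0: [0↦2, 1↦3, 2↦6, 3↦0, 4↦7, 5↦5, 6↦5, 7↦7, 8↦0, 9↦6, 10↦3]  zeros at y ∈ {3, 8}
  x = 1: [0↦4, 1↦7, 2↦1, 3↦8, 4↦6, 5↦6, 6↦8, 7↦1, 8↦7, 9↦4, 10↦3]  zeros at y ∈ ∅
  x = 2: [0↦6, 1↦0, 2↦7, 3↦5, 4↦5, 5↦7, 6↦0, 7↦6, 8↦3, 9↦2, 10↦3]  zeros at y ∈ {1, 6}
  x = 3: [0↦8, 1↦4, 2↦2, 3↦2, 4↦4, 5↦8, 6↦3, 7↦0, 8↦10, 9↦0, 10↦3]  zeros at y ∈ {7, 9}
  x = 4: [0↦10, 1↦8, 2↦8, 3↦10, 4↦3, 5↦9, 6↦6, 7↦5, 8↦6, 9↦9, 10↦3]  zeros at y ∈ ∅
  x = 5: [0↦1, 1↦1, 2↦3, 3↦7, 4↦2, 5↦10, 6↦9, 7↦10, 8↦2, 9↦7, 10↦3]  zeros at y ∈ ∅
  x = 6: [0↦3, 1↦5, 2↦9, 3↦4, 4↦1, 5↦0, 6↦1, 7↦4, 8↦9, 9↦5, 10↦3]  zeros at y ∈ {5}
  x = 7: [0↦5, 1↦9, 2↦4, 3↦1, 4↦0, 5↦1, 6↦4, 7↦9, 8↦5, 9↦3, 10↦3]  zeros at y ∈ {4}
  x = 8: [0↦7, 1↦2, 2↦10, 3↦9, 4↦10, 5↦2, 6↦7, 7↦3, 8↦1, 9↦1, 10↦3]  zeros at y ∈ ∅
  x = 9: [0↦9, 1↦6, 2↦5, 3↦6, 4↦9, 5↦3, 6↦10, 7↦8, 8↦8, 9↦10, 10↦3]  zeros at y ∈ ∅
  x = 10: [0↦0, 1↦10, 2↦0, 3↦3, 4↦8, 5↦4, 6↦2, 7↦2, 8↦4, 9↦8, 10↦3]  zeros at y ∈ {0, 2}
Collecting zeros: affine points = {(0, 3), (0, 8), (2, 1), (2, 6), (3, 7), (3, 9), (6, 5), (7, 4), (10, 0), (10, 2)}.
Total count |C(F_11)_aff| = 10.


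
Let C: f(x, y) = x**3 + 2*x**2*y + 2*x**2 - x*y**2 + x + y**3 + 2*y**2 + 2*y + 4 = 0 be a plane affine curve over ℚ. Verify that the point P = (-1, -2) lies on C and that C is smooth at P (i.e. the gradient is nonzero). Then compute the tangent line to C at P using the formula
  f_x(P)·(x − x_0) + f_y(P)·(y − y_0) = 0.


Tangent line at P: 4*x + 4*y + 12 = 0.

Step 1: f(-1, -2) = 0, so P lies on C.
Step 2: partial derivatives
  f_x(x, y) = 3*x**2 + 4*x*y + 4*x - y**2 + 1, f_y(x, y) = 2*x**2 - 2*x*y + 3*y**2 + 4*y + 2.
  f_x(P) = 4, f_y(P) = 4 (gradient nonzero, so P is smooth).
Step 3: tangent line at P: 4·(x − -1) + 4·(y − -2) = 0.
Expanding: 4*x + 4*y + 12 = 0.


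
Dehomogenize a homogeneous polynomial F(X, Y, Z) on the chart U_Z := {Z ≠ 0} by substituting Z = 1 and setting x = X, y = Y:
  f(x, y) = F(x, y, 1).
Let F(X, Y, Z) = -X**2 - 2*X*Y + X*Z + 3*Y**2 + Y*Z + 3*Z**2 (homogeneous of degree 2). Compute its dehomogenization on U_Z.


f(x, y) = -x**2 - 2*x*y + x + 3*y**2 + y + 3

On U_Z we set Z = 1. Each monomial c·X^i·Y^j·Z^k in F becomes c·x^i·y^j·1^k = c·x^i·y^j.
Substituting Z = 1: F(X, Y, 1) = -x**2 - 2*x*y + x + 3*y**2 + y + 3.
Note: deg(f) ≤ deg(F) = 2; strict inequality happens when F is divisible by Z (lost terms).


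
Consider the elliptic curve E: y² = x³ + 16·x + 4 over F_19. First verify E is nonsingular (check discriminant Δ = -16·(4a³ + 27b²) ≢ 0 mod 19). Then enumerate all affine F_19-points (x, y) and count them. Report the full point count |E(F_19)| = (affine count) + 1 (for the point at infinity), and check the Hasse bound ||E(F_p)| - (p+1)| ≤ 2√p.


Affine points = {(0, 2), (0, 17), (2, 5), (2, 14), (5, 0), (8, 6), (8, 13), (10, 9), (10, 10), (12, 9), (12, 10), (15, 3), (15, 16), (16, 9), (16, 10), (18, 5), (18, 14)}; affine count = 17; |E(F_19)| = 18.

Discriminant check: Δ ∝ 4a³ + 27b² = 4·16³ + 27·4² = 4·4096 + 27·16 ≡ 1 (mod 19). Nonzero ⇒ E is nonsingular.
For each x ∈ F_19, compute rhs = x³ + 16·x + 4 mod 19, then count y ∈ F_19 with y² ≡ rhs.
  x = 0: rhs = 4, matching y values: 2, 17 (2 points).
  x = 1: rhs = 2, matching y values: none (0 points).
  x = 2: rhs = 6, matching y values: 5, 14 (2 points).
  x = 3: rhs = 3, matching y values: none (0 points).
  x = 4: rhs = 18, matching y values: none (0 points).
  x = 5: rhs = 0, matching y values: 0 (1 points).
  x = 6: rhs = 12, matching y values: none (0 points).
  x = 7: rhs = 3, matching y values: none (0 points).
  x = 8: rhs = 17, matching y values: 6, 13 (2 points).
  x = 9: rhs = 3, matching y values: none (0 points).
  x = 10: rhs = 5, matching y values: 9, 10 (2 points).
  x = 11: rhs = 10, matching y values: none (0 points).
  x = 12: rhs = 5, matching y values: 9, 10 (2 points).
  x = 13: rhs = 15, matching y values: none (0 points).
  x = 14: rhs = 8, matching y values: none (0 points).
  x = 15: rhs = 9, matching y values: 3, 16 (2 points).
  x = 16: rhs = 5, matching y values: 9, 10 (2 points).
  x = 17: rhs = 2, matching y values: none (0 points).
  x = 18: rhs = 6, matching y values: 5, 14 (2 points).
Total affine count: 17.
Full point count |E(F_19)| = 17 + 1 = 18.
Hasse bound: |18 − (19+1)| = |-2| = 2 ≤ 2√19 ≈ 8.7178 ✓.


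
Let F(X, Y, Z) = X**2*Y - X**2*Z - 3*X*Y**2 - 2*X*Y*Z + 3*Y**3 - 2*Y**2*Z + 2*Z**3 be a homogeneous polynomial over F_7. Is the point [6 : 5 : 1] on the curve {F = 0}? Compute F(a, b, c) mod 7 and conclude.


F(6,5,1) ≡ 3 (mod 7); P is NOT on the curve.

Evaluate F(6, 5, 1) term-by-term (mod 7).
  X**2*Y ↦ 1·36·5·1 = 180
  -X**2*Z ↦ -1·36·1·1 = -36
  -3*X*Y**2 ↦ -3·6·25·1 = -450
  -2*X*Y*Z ↦ -2·6·5·1 = -60
  3*Y**3 ↦ 3·1·125·1 = 375
  -2*Y**2*Z ↦ -2·1·25·1 = -50
  2*Z**3 ↦ 2·1·1·1 = 2
Sum: F(6, 5, 1) = (180) + (-36) + (-450) + (-60) + (375) + (-50) + (2) = -39.
Reducing mod 7: -39 ≡ 3 (mod 7).
Since F(a, b, c) ≡ 3 ≠ 0 (mod 7), P does NOT lie on the curve.


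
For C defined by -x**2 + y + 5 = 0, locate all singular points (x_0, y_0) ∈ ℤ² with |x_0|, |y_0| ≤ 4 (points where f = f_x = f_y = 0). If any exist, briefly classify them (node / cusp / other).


No singular points in the scanned grid; C is smooth there.

Compute partial derivatives:
  f_x = -2*x.
  f_y = 1.
f_y = 1 is a nonzero constant, so f_y never vanishes: no point (x, y) can satisfy f = f_x = f_y = 0. In particular no (x, y) ∈ {−4, ..., 4}² is singular; the curve is smooth.


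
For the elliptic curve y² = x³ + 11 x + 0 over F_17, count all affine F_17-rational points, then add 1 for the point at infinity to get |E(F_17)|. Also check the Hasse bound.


Affine points = {(0, 0), (2, 8), (2, 9), (3, 3), (3, 14), (14, 5), (14, 12), (15, 2), (15, 15)}; affine count = 9; |E(F_17)| = 10.

Discriminant check: Δ ∝ 4a³ + 27b² = 4·11³ + 27·0² = 4·1331 + 27·0 ≡ 3 (mod 17). Nonzero ⇒ E is nonsingular.
For each x ∈ F_17, compute rhs = x³ + 11·x + 0 mod 17, then count y ∈ F_17 with y² ≡ rhs.
  x = 0: rhs = 0, matching y values: 0 (1 points).
  x = 1: rhs = 12, matching y values: none (0 points).
  x = 2: rhs = 13, matching y values: 8, 9 (2 points).
  x = 3: rhs = 9, matching y values: 3, 14 (2 points).
  x = 4: rhs = 6, matching y values: none (0 points).
  x = 5: rhs = 10, matching y values: none (0 points).
  x = 6: rhs = 10, matching y values: none (0 points).
  x = 7: rhs = 12, matching y values: none (0 points).
  x = 8: rhs = 5, matching y values: none (0 points).
  x = 9: rhs = 12, matching y values: none (0 points).
  x = 10: rhs = 5, matching y values: none (0 points).
  x = 11: rhs = 7, matching y values: none (0 points).
  x = 12: rhs = 7, matching y values: none (0 points).
  x = 13: rhs = 11, matching y values: none (0 points).
  x = 14: rhs = 8, matching y values: 5, 12 (2 points).
  x = 15: rhs = 4, matching y values: 2, 15 (2 points).
  x = 16: rhs = 5, matching y values: none (0 points).
Total affine count: 9.
Full point count |E(F_17)| = 9 + 1 = 10.
Hasse bound: |10 − (17+1)| = |-8| = 8 ≤ 2√17 ≈ 8.2462 ✓.


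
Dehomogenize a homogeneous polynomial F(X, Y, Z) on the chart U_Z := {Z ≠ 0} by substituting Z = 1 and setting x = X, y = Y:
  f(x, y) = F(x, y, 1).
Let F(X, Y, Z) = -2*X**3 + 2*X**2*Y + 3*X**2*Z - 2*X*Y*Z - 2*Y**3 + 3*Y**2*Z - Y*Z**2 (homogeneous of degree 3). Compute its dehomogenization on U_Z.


f(x, y) = -2*x**3 + 2*x**2*y + 3*x**2 - 2*x*y - 2*y**3 + 3*y**2 - y

On U_Z we set Z = 1. Each monomial c·X^i·Y^j·Z^k in F becomes c·x^i·y^j·1^k = c·x^i·y^j.
Substituting Z = 1: F(X, Y, 1) = -2*x**3 + 2*x**2*y + 3*x**2 - 2*x*y - 2*y**3 + 3*y**2 - y.
Note: deg(f) ≤ deg(F) = 3; strict inequality happens when F is divisible by Z (lost terms).


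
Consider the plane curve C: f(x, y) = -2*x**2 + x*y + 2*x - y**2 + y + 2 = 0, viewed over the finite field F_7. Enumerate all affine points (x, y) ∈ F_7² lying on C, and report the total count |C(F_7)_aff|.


Affine F_7-points: {(0, 2), (0, 6), (2, 1), (2, 2), (3, 1), (3, 3), (4, 6)}; count = 7.

For each of the 49 pairs (x, y) ∈ F_7², evaluate f(x, y) mod 7. Record the zeros.
  x = 0: [0↦2, 1↦2, 2↦0, 3↦3, 4↦4, 5↦3, 6↦0]  zeros at y ∈ {2, 6}
  x = 1: [0↦2, 1↦3, 2↦2, 3↦6, 4↦1, 5↦1, 6↦6]  zeros at y ∈ ∅
  x = 2: [0↦5, 1↦0, 2↦0, 3↦5, 4↦1, 5↦2, 6↦1]  zeros at y ∈ {1, 2}
  x = 3: [0↦4, 1↦0, 2↦1, 3↦0, 4↦4, 5↦6, 6↦6]  zeros at y ∈ {1, 3}
  x = 4: [0↦6, 1↦3, 2↦5, 3↦5, 4↦3, 5↦6, 6↦0]  zeros at y ∈ {6}
  x = 5: [0↦4, 1↦2, 2↦5, 3↦6, 4↦5, 5↦2, 6↦4]  zeros at y ∈ ∅
  x = 6: [0↦5, 1↦4, 2↦1, 3↦3, 4↦3, 5↦1, 6↦4]  zeros at y ∈ ∅
Collecting zeros: affine points = {(0, 2), (0, 6), (2, 1), (2, 2), (3, 1), (3, 3), (4, 6)}.
Total count |C(F_7)_aff| = 7.


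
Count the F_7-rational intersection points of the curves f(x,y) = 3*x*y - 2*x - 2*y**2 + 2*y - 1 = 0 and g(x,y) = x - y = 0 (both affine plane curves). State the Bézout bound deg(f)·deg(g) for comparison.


Common zeros: {(1, 1), (6, 6)}; count = 2; Bézout bound = 2.

deg(f) = 2, deg(g) = 1, so Bézout bound = 2.
Scan x ∈ F_7. For each x, list the y ∈ F_7 with f(x, y) ≡ 0 and those with g(x, y) ≡ 0 (mod 7); the common zeros in that column are the intersection.
  x = 0: f ≡ 0 at y ∈ ∅; g ≡ 0 at y ∈ {0}; common: ∅.
  x = 1: f ≡ 0 at y ∈ {1, 5}; g ≡ 0 at y ∈ {1}; common: {1}.
  x = 2: f ≡ 0 at y ∈ ∅; g ≡ 0 at y ∈ {2}; common: ∅.
  x = 3: f ≡ 0 at y ∈ {0, 2}; g ≡ 0 at y ∈ {3}; common: ∅.
  x = 4: f ≡ 0 at y ∈ ∅; g ≡ 0 at y ∈ {4}; common: ∅.
  x = 5: f ≡ 0 at y ∈ ∅; g ≡ 0 at y ∈ {5}; common: ∅.
  x = 6: f ≡ 0 at y ∈ {4, 6}; g ≡ 0 at y ∈ {6}; common: {6}.
Collecting: common zeros = {(1, 1), (6, 6)}, so the count is 2.
Comparison with the Bézout bound: 2 ≤ 2 = deg(f)·deg(g), as expected for curves with no common component (the bound is attained).


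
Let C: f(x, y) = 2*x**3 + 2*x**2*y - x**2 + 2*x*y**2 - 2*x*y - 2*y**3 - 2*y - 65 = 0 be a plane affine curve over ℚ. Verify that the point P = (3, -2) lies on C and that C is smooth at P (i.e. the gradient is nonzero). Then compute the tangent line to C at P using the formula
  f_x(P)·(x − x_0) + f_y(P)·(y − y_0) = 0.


Tangent line at P: 36*x - 38*y - 184 = 0.

Step 1: f(3, -2) = 0, so P lies on C.
Step 2: partial derivatives
  f_x(x, y) = 6*x**2 + 4*x*y - 2*x + 2*y**2 - 2*y, f_y(x, y) = 2*x**2 + 4*x*y - 2*x - 6*y**2 - 2.
  f_x(P) = 36, f_y(P) = -38 (gradient nonzero, so P is smooth).
Step 3: tangent line at P: 36·(x − 3) + -38·(y − -2) = 0.
Expanding: 36*x - 38*y - 184 = 0.


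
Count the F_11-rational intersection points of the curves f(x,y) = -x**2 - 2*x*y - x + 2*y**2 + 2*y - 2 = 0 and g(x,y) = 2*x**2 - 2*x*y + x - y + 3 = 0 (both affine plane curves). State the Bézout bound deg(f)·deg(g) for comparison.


Common zeros: {(0, 3)}; count = 1; Bézout bound = 4.

deg(f) = 2, deg(g) = 2, so Bézout bound = 4.
Scan x ∈ F_11. For each x, list the y ∈ F_11 with f(x, y) ≡ 0 and those with g(x, y) ≡ 0 (mod 11); the common zeros in that column are the intersection.
  x = 0: f ≡ 0 at y ∈ {3, 7}; g ≡ 0 at y ∈ {3}; common: {3}.
  x = 1: f ≡ 0 at y ∈ ∅; g ≡ 0 at y ∈ {2}; common: ∅.
  x = 2: f ≡ 0 at y ∈ ∅; g ≡ 0 at y ∈ {7}; common: ∅.
  x = 3: f ≡ 0 at y ∈ ∅; g ≡ 0 at y ∈ {5}; common: ∅.
  x = 4: f ≡ 0 at y ∈ {0, 3}; g ≡ 0 at y ∈ {8}; common: ∅.
  x = 5: f ≡ 0 at y ∈ {5, 10}; g ≡ 0 at y ∈ ∅; common: ∅.
  x = 6: f ≡ 0 at y ∈ {0, 5}; g ≡ 0 at y ∈ {2}; common: ∅.
  x = 7: f ≡ 0 at y ∈ {7, 10}; g ≡ 0 at y ∈ {5}; common: ∅.
  x = 8: f ≡ 0 at y ∈ ∅; g ≡ 0 at y ∈ {3}; common: ∅.
  x = 9: f ≡ 0 at y ∈ ∅; g ≡ 0 at y ∈ {8}; common: ∅.
  x = 10: f ≡ 0 at y ∈ ∅; g ≡ 0 at y ∈ {7}; common: ∅.
Collecting: common zeros = {(0, 3)}, so the count is 1.
Comparison with the Bézout bound: 1 ≤ 4 = deg(f)·deg(g), as expected for curves with no common component (the affine F_11-count falls short of the bound because intersections may lie at infinity, over extension fields, or carry multiplicity).


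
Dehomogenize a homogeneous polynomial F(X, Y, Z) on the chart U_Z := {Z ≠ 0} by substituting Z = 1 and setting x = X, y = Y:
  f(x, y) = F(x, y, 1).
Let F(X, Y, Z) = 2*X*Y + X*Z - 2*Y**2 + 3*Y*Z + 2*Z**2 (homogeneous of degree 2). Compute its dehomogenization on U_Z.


f(x, y) = 2*x*y + x - 2*y**2 + 3*y + 2

On U_Z we set Z = 1. Each monomial c·X^i·Y^j·Z^k in F becomes c·x^i·y^j·1^k = c·x^i·y^j.
Substituting Z = 1: F(X, Y, 1) = 2*x*y + x - 2*y**2 + 3*y + 2.
Note: deg(f) ≤ deg(F) = 2; strict inequality happens when F is divisible by Z (lost terms).


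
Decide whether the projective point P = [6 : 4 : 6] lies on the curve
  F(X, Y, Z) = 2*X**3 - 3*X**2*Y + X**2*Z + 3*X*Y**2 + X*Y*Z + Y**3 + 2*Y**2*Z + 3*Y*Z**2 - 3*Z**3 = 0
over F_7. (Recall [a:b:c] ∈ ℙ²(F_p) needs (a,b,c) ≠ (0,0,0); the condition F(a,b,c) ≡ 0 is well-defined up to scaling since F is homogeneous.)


F(6,4,6) ≡ 2 (mod 7); P is NOT on the curve.

Evaluate F(6, 4, 6) term-by-term (mod 7).
  2*X**3 ↦ 2·216·1·1 = 432
  -3*X**2*Y ↦ -3·36·4·1 = -432
  X**2*Z ↦ 1·36·1·6 = 216
  3*X*Y**2 ↦ 3·6·16·1 = 288
  X*Y*Z ↦ 1·6·4·6 = 144
  Y**3 ↦ 1·1·64·1 = 64
  2*Y**2*Z ↦ 2·1·16·6 = 192
  3*Y*Z**2 ↦ 3·1·4·36 = 432
  -3*Z**3 ↦ -3·1·1·216 = -648
Sum: F(6, 4, 6) = (432) + (-432) + (216) + (288) + (144) + (64) + (192) + (432) + (-648) = 688.
Reducing mod 7: 688 ≡ 2 (mod 7).
Since F(a, b, c) ≡ 2 ≠ 0 (mod 7), P does NOT lie on the curve.


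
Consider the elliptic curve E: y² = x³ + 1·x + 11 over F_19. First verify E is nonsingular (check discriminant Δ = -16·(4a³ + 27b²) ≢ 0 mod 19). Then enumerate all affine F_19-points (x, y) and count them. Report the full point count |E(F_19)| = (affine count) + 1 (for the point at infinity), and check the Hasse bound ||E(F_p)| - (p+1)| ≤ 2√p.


Affine points = {(0, 7), (0, 12), (6, 9), (6, 10), (7, 0), (11, 2), (11, 17), (13, 6), (13, 13), (15, 0), (16, 0), (17, 1), (17, 18), (18, 3), (18, 16)}; affine count = 15; |E(F_19)| = 16.

Discriminant check: Δ ∝ 4a³ + 27b² = 4·1³ + 27·11² = 4·1 + 27·121 ≡ 3 (mod 19). Nonzero ⇒ E is nonsingular.
For each x ∈ F_19, compute rhs = x³ + 1·x + 11 mod 19, then count y ∈ F_19 with y² ≡ rhs.
  x = 0: rhs = 11, matching y values: 7, 12 (2 points).
  x = 1: rhs = 13, matching y values: none (0 points).
  x = 2: rhs = 2, matching y values: none (0 points).
  x = 3: rhs = 3, matching y values: none (0 points).
  x = 4: rhs = 3, matching y values: none (0 points).
  x = 5: rhs = 8, matching y values: none (0 points).
  x = 6: rhs = 5, matching y values: 9, 10 (2 points).
  x = 7: rhs = 0, matching y values: 0 (1 points).
  x = 8: rhs = 18, matching y values: none (0 points).
  x = 9: rhs = 8, matching y values: none (0 points).
  x = 10: rhs = 14, matching y values: none (0 points).
  x = 11: rhs = 4, matching y values: 2, 17 (2 points).
  x = 12: rhs = 3, matching y values: none (0 points).
  x = 13: rhs = 17, matching y values: 6, 13 (2 points).
  x = 14: rhs = 14, matching y values: none (0 points).
  x = 15: rhs = 0, matching y values: 0 (1 points).
  x = 16: rhs = 0, matching y values: 0 (1 points).
  x = 17: rhs = 1, matching y values: 1, 18 (2 points).
  x = 18: rhs = 9, matching y values: 3, 16 (2 points).
Total affine count: 15.
Full point count |E(F_19)| = 15 + 1 = 16.
Hasse bound: |16 − (19+1)| = |-4| = 4 ≤ 2√19 ≈ 8.7178 ✓.


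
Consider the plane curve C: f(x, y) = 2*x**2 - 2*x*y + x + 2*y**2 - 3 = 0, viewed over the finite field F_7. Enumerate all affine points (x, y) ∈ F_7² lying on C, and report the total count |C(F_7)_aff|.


Affine F_7-points: {(1, 0), (1, 1), (2, 0), (2, 2), (3, 1), (3, 2)}; count = 6.

For each of the 49 pairs (x, y) ∈ F_7², evaluate f(x, y) mod 7. Record the zeros.
  x = 0: [0↦4, 1↦6, 2↦5, 3↦1, 4↦1, 5↦5, 6↦6]  zeros at y ∈ ∅
  x = 1: [0↦0, 1↦0, 2↦4, 3↦5, 4↦3, 5↦5, 6↦4]  zeros at y ∈ {0, 1}
  x = 2: [0↦0, 1↦5, 2↦0, 3↦6, 4↦2, 5↦2, 6↦6]  zeros at y ∈ {0, 2}
  x = 3: [0↦4, 1↦0, 2↦0, 3↦4, 4↦5, 5↦3, 6↦5]  zeros at y ∈ {1, 2}
  x = 4: [0↦5, 1↦6, 2↦4, 3↦6, 4↦5, 5↦1, 6↦1]  zeros at y ∈ ∅
  x = 5: [0↦3, 1↦2, 2↦5, 3↦5, 4↦2, 5↦3, 6↦1]  zeros at y ∈ ∅
  x = 6: [0↦5, 1↦2, 2↦3, 3↦1, 4↦3, 5↦2, 6↦5]  zeros at y ∈ ∅
Collecting zeros: affine points = {(1, 0), (1, 1), (2, 0), (2, 2), (3, 1), (3, 2)}.
Total count |C(F_7)_aff| = 6.


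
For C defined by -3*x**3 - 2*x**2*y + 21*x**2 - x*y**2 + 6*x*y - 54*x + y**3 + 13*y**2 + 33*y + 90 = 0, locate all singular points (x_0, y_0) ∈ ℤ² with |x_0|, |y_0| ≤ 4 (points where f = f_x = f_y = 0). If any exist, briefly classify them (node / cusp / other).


Singular points: {(3, -3)}; classification: cusp.

Compute partial derivatives:
  f_x = -9*x**2 - 4*x*y + 42*x - y**2 + 6*y - 54.
  f_y = -2*x**2 - 2*x*y + 6*x + 3*y**2 + 26*y + 33.
Scan x_0 ∈ {−4, ..., 4}. For each x_0, f_y(x_0, y) is a polynomial in y; find its integer roots y ∈ {−4, ..., 4}, then test f_x and f at those candidates.
  x = -4: f_y(-4, y) = 3*y**2 + 34*y - 23; no integer root y with |y| ≤ 4.
  x = -3: f_y(-3, y) = 3*y**2 + 32*y - 3; no integer root y with |y| ≤ 4.
  x = -2: f_y(-2, y) = 3*y**2 + 30*y + 13; no integer root y with |y| ≤ 4.
  x = -1: f_y(-1, y) = 3*y**2 + 28*y + 25; vanishes at y ∈ {-1}. (-1, -1): f_x = -116 ≠ 0.
  x = 0: f_y(0, y) = 3*y**2 + 26*y + 33; no integer root y with |y| ≤ 4.
  x = 1: f_y(1, y) = 3*y**2 + 24*y + 37; no integer root y with |y| ≤ 4.
  x = 2: f_y(2, y) = 3*y**2 + 22*y + 37; no integer root y with |y| ≤ 4.
  x = 3: f_y(3, y) = 3*y**2 + 20*y + 33; vanishes at y ∈ {-3}. (3, -3): f_x = 0, f = 0 — SINGULAR.
  x = 4: f_y(4, y) = 3*y**2 + 18*y + 25; no integer root y with |y| ≤ 4.
Only singular point on the grid: (3, -3).
Classify: substitute x = 3 + u, y = -3 + v and expand: f = -3*u**3 - 2*u**2*v - u*v**2 + v**3 + v**2.
No constant or linear terms (consistent with a singular point). Quadratic part: v**2. Cubic part: -3*u**3 - 2*u**2*v - u*v**2 + v**3.
The quadratic part v**2 is a perfect square, so there is a single (double) tangent line v = 0, i.e. y = -3. Restricting the cubic part to that line (v = 0) leaves -3*u**3 ≠ 0, so f is not divisible by v and the branch is v² ≈ 3*u**3 to lowest order — this is a cusp.
Classification: cusp.


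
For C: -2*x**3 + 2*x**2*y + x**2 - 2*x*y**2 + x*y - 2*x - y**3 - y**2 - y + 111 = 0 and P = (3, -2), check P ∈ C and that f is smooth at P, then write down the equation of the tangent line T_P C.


Tangent line at P: -84*x + 36*y + 324 = 0.

Step 1: f(3, -2) = 0, so P lies on C.
Step 2: partial derivatives
  f_x(x, y) = -6*x**2 + 4*x*y + 2*x - 2*y**2 + y - 2, f_y(x, y) = 2*x**2 - 4*x*y + x - 3*y**2 - 2*y - 1.
  f_x(P) = -84, f_y(P) = 36 (gradient nonzero, so P is smooth).
Step 3: tangent line at P: -84·(x − 3) + 36·(y − -2) = 0.
Expanding: -84*x + 36*y + 324 = 0.


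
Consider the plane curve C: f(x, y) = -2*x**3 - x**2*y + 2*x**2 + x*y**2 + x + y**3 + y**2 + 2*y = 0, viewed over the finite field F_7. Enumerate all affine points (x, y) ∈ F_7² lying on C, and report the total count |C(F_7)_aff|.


Affine F_7-points: {(0, 0), (0, 3), (1, 3), (2, 3), (2, 4), (3, 1), (5, 5), (6, 5)}; count = 8.

For each of the 49 pairs (x, y) ∈ F_7², evaluate f(x, y) mod 7. Record the zeros.
  x = 0: [0↦0, 1↦4, 2↦2, 3↦0, 4↦4, 5↦6, 6↦5]  zeros at y ∈ {0, 3}
  x = 1: [0↦1, 1↦5, 2↦5, 3↦0, 4↦3, 5↦6, 6↦1]  zeros at y ∈ {3}
  x = 2: [0↦1, 1↦3, 2↦3, 3↦0, 4↦0, 5↦2, 6↦5]  zeros at y ∈ {3, 4}
  x = 3: [0↦2, 1↦0, 2↦5, 3↦2, 4↦4, 5↦3, 6↦5]  zeros at y ∈ {1}
  x = 4: [0↦6, 1↦5, 2↦6, 3↦1, 4↦3, 5↦4, 6↦3]  zeros at y ∈ ∅
  x = 5: [0↦1, 1↦6, 2↦1, 3↦6, 4↦6, 5↦0, 6↦1]  zeros at y ∈ {5}
  x = 6: [0↦3, 1↦5, 2↦6, 3↦5, 4↦1, 5↦0, 6↦1]  zeros at y ∈ {5}
Collecting zeros: affine points = {(0, 0), (0, 3), (1, 3), (2, 3), (2, 4), (3, 1), (5, 5), (6, 5)}.
Total count |C(F_7)_aff| = 8.


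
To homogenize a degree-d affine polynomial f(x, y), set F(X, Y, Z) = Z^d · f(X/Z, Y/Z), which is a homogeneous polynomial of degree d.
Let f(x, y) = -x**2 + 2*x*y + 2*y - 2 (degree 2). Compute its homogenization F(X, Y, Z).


F(X, Y, Z) = -X**2 + 2*X*Y + 2*Y*Z - 2*Z**2

deg(f) = 2.
Substitute x = X/Z, y = Y/Z into f, then multiply by Z^2.
  monomial -1·x^2·y^0 ↦ -1·X^2·Y^0·Z^0.
  monomial 2·x^1·y^1 ↦ 2·X^1·Y^1·Z^0.
  monomial 2·x^0·y^1 ↦ 2·X^0·Y^1·Z^1.
  monomial -2·x^0·y^0 ↦ -2·X^0·Y^0·Z^2.
Collecting: F(X, Y, Z) = -X**2 + 2*X*Y + 2*Y*Z - 2*Z**2.


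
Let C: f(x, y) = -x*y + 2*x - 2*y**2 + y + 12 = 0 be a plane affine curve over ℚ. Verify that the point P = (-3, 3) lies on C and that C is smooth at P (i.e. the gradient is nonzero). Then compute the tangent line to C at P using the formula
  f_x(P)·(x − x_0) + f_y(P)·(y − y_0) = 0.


Tangent line at P: -x - 8*y + 21 = 0.

Step 1: f(-3, 3) = 0, so P lies on C.
Step 2: partial derivatives
  f_x(x, y) = 2 - y, f_y(x, y) = -x - 4*y + 1.
  f_x(P) = -1, f_y(P) = -8 (gradient nonzero, so P is smooth).
Step 3: tangent line at P: -1·(x − -3) + -8·(y − 3) = 0.
Expanding: -x - 8*y + 21 = 0.


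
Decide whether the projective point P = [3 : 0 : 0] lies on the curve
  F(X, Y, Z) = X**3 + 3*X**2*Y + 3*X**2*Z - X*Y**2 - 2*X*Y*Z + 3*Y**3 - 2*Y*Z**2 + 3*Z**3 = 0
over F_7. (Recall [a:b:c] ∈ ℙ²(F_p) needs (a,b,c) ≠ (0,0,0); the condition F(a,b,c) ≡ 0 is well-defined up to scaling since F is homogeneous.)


F(3,0,0) ≡ 6 (mod 7); P is NOT on the curve.

Evaluate F(3, 0, 0) term-by-term (mod 7).
  X**3 ↦ 1·27·1·1 = 27
  3*X**2*Y ↦ 3·9·0·1 = 0
  3*X**2*Z ↦ 3·9·1·0 = 0
  -X*Y**2 ↦ -1·3·0·1 = 0
  -2*X*Y*Z ↦ -2·3·0·0 = 0
  3*Y**3 ↦ 3·1·0·1 = 0
  -2*Y*Z**2 ↦ -2·1·0·0 = 0
  3*Z**3 ↦ 3·1·1·0 = 0
Sum: F(3, 0, 0) = (27) + (0) + (0) + (0) + (0) + (0) + (0) + (0) = 27.
Reducing mod 7: 27 ≡ 6 (mod 7).
Since F(a, b, c) ≡ 6 ≠ 0 (mod 7), P does NOT lie on the curve.


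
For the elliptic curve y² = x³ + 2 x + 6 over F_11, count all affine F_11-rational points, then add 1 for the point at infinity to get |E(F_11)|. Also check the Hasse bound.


Affine points = {(1, 3), (1, 8), (4, 1), (4, 10), (5, 3), (5, 8), (6, 5), (6, 6), (7, 0), (9, 4), (9, 7), (10, 5), (10, 6)}; affine count = 13; |E(F_11)| = 14.

Discriminant check: Δ ∝ 4a³ + 27b² = 4·2³ + 27·6² = 4·8 + 27·36 ≡ 3 (mod 11). Nonzero ⇒ E is nonsingular.
For each x ∈ F_11, compute rhs = x³ + 2·x + 6 mod 11, then count y ∈ F_11 with y² ≡ rhs.
  x = 0: rhs = 6, matching y values: none (0 points).
  x = 1: rhs = 9, matching y values: 3, 8 (2 points).
  x = 2: rhs = 7, matching y values: none (0 points).
  x = 3: rhs = 6, matching y values: none (0 points).
  x = 4: rhs = 1, matching y values: 1, 10 (2 points).
  x = 5: rhs = 9, matching y values: 3, 8 (2 points).
  x = 6: rhs = 3, matching y values: 5, 6 (2 points).
  x = 7: rhs = 0, matching y values: 0 (1 points).
  x = 8: rhs = 6, matching y values: none (0 points).
  x = 9: rhs = 5, matching y values: 4, 7 (2 points).
  x = 10: rhs = 3, matching y values: 5, 6 (2 points).
Total affine count: 13.
Full point count |E(F_11)| = 13 + 1 = 14.
Hasse bound: |14 − (11+1)| = |2| = 2 ≤ 2√11 ≈ 6.6332 ✓.


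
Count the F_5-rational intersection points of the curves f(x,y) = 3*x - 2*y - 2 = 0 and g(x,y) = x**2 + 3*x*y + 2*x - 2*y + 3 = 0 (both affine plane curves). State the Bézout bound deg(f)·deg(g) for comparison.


Common zeros: {(0, 4), (3, 1)}; count = 2; Bézout bound = 2.

deg(f) = 1, deg(g) = 2, so Bézout bound = 2.
Scan x ∈ F_5. For each x, list the y ∈ F_5 with f(x, y) ≡ 0 and those with g(x, y) ≡ 0 (mod 5); the common zeros in that column are the intersection.
  x = 0: f ≡ 0 at y ∈ {4}; g ≡ 0 at y ∈ {4}; common: {4}.
  x = 1: f ≡ 0 at y ∈ {3}; g ≡ 0 at y ∈ {4}; common: ∅.
  x = 2: f ≡ 0 at y ∈ {2}; g ≡ 0 at y ∈ {1}; common: ∅.
  x = 3: f ≡ 0 at y ∈ {1}; g ≡ 0 at y ∈ {1}; common: {1}.
  x = 4: f ≡ 0 at y ∈ {0}; g ≡ 0 at y ∈ ∅; common: ∅.
Collecting: common zeros = {(0, 4), (3, 1)}, so the count is 2.
Comparison with the Bézout bound: 2 ≤ 2 = deg(f)·deg(g), as expected for curves with no common component (the bound is attained).


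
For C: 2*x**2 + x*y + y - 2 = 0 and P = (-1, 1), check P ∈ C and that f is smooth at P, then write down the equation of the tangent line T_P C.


Tangent line at P: -3*x - 3 = 0.

Step 1: f(-1, 1) = 0, so P lies on C.
Step 2: partial derivatives
  f_x(x, y) = 4*x + y, f_y(x, y) = x + 1.
  f_x(P) = -3, f_y(P) = 0 (gradient nonzero, so P is smooth).
Step 3: tangent line at P: -3·(x − -1) + 0·(y − 1) = 0.
Expanding: -3*x - 3 = 0.


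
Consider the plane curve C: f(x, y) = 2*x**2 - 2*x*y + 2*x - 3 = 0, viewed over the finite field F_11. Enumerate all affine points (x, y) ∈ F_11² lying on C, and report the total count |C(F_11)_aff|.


Affine F_11-points: {(1, 6), (2, 5), (3, 9), (4, 6), (5, 9), (6, 4), (7, 7), (8, 4), (9, 8), (10, 7)}; count = 10.

For each of the 121 pairs (x, y) ∈ F_11², evaluate f(x, y) mod 11. Record the zeros.
  x = 0: [0↦8, 1↦8, 2↦8, 3↦8, 4↦8, 5↦8, 6↦8, 7↦8, 8↦8, 9↦8, 10↦8]  zeros at y ∈ ∅
  x = 1: [0↦1, 1↦10, 2↦8, 3↦6, 4↦4, 5↦2, 6↦0, 7↦9, 8↦7, 9↦5, 10↦3]  zeros at y ∈ {6}
  x = 2: [0↦9, 1↦5, 2↦1, 3↦8, 4↦4, 5↦0, 6↦7, 7↦3, 8↦10, 9↦6, 10↦2]  zeros at y ∈ {5}
  x = 3: [0↦10, 1↦4, 2↦9, 3↦3, 4↦8, 5↦2, 6↦7, 7↦1, 8↦6, 9↦0, 10↦5]  zeros at y ∈ {9}
  x = 4: [0↦4, 1↦7, 2↦10, 3↦2, 4↦5, 5↦8, 6↦0, 7↦3, 8↦6, 9↦9, 10↦1]  zeros at y ∈ {6}
  x = 5: [0↦2, 1↦3, 2↦4, 3↦5, 4↦6, 5↦7, 6↦8, 7↦9, 8↦10, 9↦0, 10↦1]  zeros at y ∈ {9}
  x = 6: [0↦4, 1↦3, 2↦2, 3↦1, 4↦0, 5↦10, 6↦9, 7↦8, 8↦7, 9↦6, 10↦5]  zeros at y ∈ {4}
  x = 7: [0↦10, 1↦7, 2↦4, 3↦1, 4↦9, 5↦6, 6↦3, 7↦0, 8↦8, 9↦5, 10↦2]  zeros at y ∈ {7}
  x = 8: [0↦9, 1↦4, 2↦10, 3↦5, 4↦0, 5↦6, 6↦1, 7↦7, 8↦2, 9↦8, 10↦3]  zeros at y ∈ {4}
  x = 9: [0↦1, 1↦5, 2↦9, 3↦2, 4↦6, 5↦10, 6↦3, 7↦7, 8↦0, 9↦4, 10↦8]  zeros at y ∈ {8}
  x = 10: [0↦8, 1↦10, 2↦1, 3↦3, 4↦5, 5↦7, 6↦9, 7↦0, 8↦2, 9↦4, 10↦6]  zeros at y ∈ {7}
Collecting zeros: affine points = {(1, 6), (2, 5), (3, 9), (4, 6), (5, 9), (6, 4), (7, 7), (8, 4), (9, 8), (10, 7)}.
Total count |C(F_11)_aff| = 10.


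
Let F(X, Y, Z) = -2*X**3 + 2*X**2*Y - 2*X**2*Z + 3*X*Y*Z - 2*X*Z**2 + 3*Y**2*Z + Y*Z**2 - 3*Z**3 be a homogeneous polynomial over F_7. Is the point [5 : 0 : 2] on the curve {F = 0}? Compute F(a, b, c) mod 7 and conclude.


F(5,0,2) ≡ 6 (mod 7); P is NOT on the curve.

Evaluate F(5, 0, 2) term-by-term (mod 7).
  -2*X**3 ↦ -2·125·1·1 = -250
  2*X**2*Y ↦ 2·25·0·1 = 0
  -2*X**2*Z ↦ -2·25·1·2 = -100
  3*X*Y*Z ↦ 3·5·0·2 = 0
  -2*X*Z**2 ↦ -2·5·1·4 = -40
  3*Y**2*Z ↦ 3·1·0·2 = 0
  Y*Z**2 ↦ 1·1·0·4 = 0
  -3*Z**3 ↦ -3·1·1·8 = -24
Sum: F(5, 0, 2) = (-250) + (0) + (-100) + (0) + (-40) + (0) + (0) + (-24) = -414.
Reducing mod 7: -414 ≡ 6 (mod 7).
Since F(a, b, c) ≡ 6 ≠ 0 (mod 7), P does NOT lie on the curve.


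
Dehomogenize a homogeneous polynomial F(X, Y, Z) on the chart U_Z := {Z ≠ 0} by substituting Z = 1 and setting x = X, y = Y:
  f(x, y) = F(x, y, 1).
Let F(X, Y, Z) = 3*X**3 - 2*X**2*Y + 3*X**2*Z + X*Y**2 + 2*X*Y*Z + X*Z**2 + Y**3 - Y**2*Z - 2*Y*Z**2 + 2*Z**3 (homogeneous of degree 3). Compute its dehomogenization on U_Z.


f(x, y) = 3*x**3 - 2*x**2*y + 3*x**2 + x*y**2 + 2*x*y + x + y**3 - y**2 - 2*y + 2

On U_Z we set Z = 1. Each monomial c·X^i·Y^j·Z^k in F becomes c·x^i·y^j·1^k = c·x^i·y^j.
Substituting Z = 1: F(X, Y, 1) = 3*x**3 - 2*x**2*y + 3*x**2 + x*y**2 + 2*x*y + x + y**3 - y**2 - 2*y + 2.
Note: deg(f) ≤ deg(F) = 3; strict inequality happens when F is divisible by Z (lost terms).


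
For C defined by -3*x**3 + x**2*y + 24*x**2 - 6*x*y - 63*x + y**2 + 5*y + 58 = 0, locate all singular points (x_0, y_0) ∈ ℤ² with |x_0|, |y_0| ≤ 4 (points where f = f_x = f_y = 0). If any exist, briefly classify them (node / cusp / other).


Singular points: {(3, 2)}; classification: node.

Compute partial derivatives:
  f_x = -9*x**2 + 2*x*y + 48*x - 6*y - 63.
  f_y = x**2 - 6*x + 2*y + 5.
Scan x_0 ∈ {−4, ..., 4}. For each x_0, f_y(x_0, y) is a polynomial in y; find its integer roots y ∈ {−4, ..., 4}, then test f_x and f at those candidates.
  x = -4: f_y(-4, y) = 2*y + 45; no integer root y with |y| ≤ 4.
  x = -3: f_y(-3, y) = 2*y + 32; no integer root y with |y| ≤ 4.
  x = -2: f_y(-2, y) = 2*y + 21; no integer root y with |y| ≤ 4.
  x = -1: f_y(-1, y) = 2*y + 12; no integer root y with |y| ≤ 4.
  x = 0: f_y(0, y) = 2*y + 5; no integer root y with |y| ≤ 4.
  x = 1: f_y(1, y) = 2*y; vanishes at y ∈ {0}. (1, 0): f_x = -24 ≠ 0.
  x = 2: f_y(2, y) = 2*y - 3; no integer root y with |y| ≤ 4.
  x = 3: f_y(3, y) = 2*y - 4; vanishes at y ∈ {2}. (3, 2): f_x = 0, f = 0 — SINGULAR.
  x = 4: f_y(4, y) = 2*y - 3; no integer root y with |y| ≤ 4.
Only singular point on the grid: (3, 2).
Classify: substitute x = 3 + u, y = 2 + v and expand: f = -3*u**3 + u**2*v - u**2 + v**2.
No constant or linear terms (consistent with a singular point). Quadratic part: -u**2 + v**2. Cubic part: -3*u**3 + u**2*v.
The quadratic part v**2 - u**2 = (v − u)(v + u) splits into two distinct linear factors, so there are two distinct tangent lines y − 2 = ±(x − 3) — this is a node (ordinary double point).
Classification: node.


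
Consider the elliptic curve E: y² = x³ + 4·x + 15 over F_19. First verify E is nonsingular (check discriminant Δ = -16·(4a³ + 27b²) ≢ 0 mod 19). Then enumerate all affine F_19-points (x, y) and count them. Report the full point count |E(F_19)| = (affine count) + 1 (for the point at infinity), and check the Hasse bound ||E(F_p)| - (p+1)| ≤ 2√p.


Affine points = {(1, 1), (1, 18), (3, 4), (3, 15), (4, 0), (7, 5), (7, 14), (9, 1), (9, 18), (12, 9), (12, 10), (15, 7), (15, 12)}; affine count = 13; |E(F_19)| = 14.

Discriminant check: Δ ∝ 4a³ + 27b² = 4·4³ + 27·15² = 4·64 + 27·225 ≡ 4 (mod 19). Nonzero ⇒ E is nonsingular.
For each x ∈ F_19, compute rhs = x³ + 4·x + 15 mod 19, then count y ∈ F_19 with y² ≡ rhs.
  x = 0: rhs = 15, matching y values: none (0 points).
  x = 1: rhs = 1, matching y values: 1, 18 (2 points).
  x = 2: rhs = 12, matching y values: none (0 points).
  x = 3: rhs = 16, matching y values: 4, 15 (2 points).
  x = 4: rhs = 0, matching y values: 0 (1 points).
  x = 5: rhs = 8, matching y values: none (0 points).
  x = 6: rhs = 8, matching y values: none (0 points).
  x = 7: rhs = 6, matching y values: 5, 14 (2 points).
  x = 8: rhs = 8, matching y values: none (0 points).
  x = 9: rhs = 1, matching y values: 1, 18 (2 points).
  x = 10: rhs = 10, matching y values: none (0 points).
  x = 11: rhs = 3, matching y values: none (0 points).
  x = 12: rhs = 5, matching y values: 9, 10 (2 points).
  x = 13: rhs = 3, matching y values: none (0 points).
  x = 14: rhs = 3, matching y values: none (0 points).
  x = 15: rhs = 11, matching y values: 7, 12 (2 points).
  x = 16: rhs = 14, matching y values: none (0 points).
  x = 17: rhs = 18, matching y values: none (0 points).
  x = 18: rhs = 10, matching y values: none (0 points).
Total affine count: 13.
Full point count |E(F_19)| = 13 + 1 = 14.
Hasse bound: |14 − (19+1)| = |-6| = 6 ≤ 2√19 ≈ 8.7178 ✓.


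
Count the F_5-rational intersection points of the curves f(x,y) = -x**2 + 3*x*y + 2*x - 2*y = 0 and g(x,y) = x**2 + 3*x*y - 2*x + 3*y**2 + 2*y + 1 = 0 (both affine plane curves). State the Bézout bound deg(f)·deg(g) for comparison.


Common zeros: ∅; count = 0; Bézout bound = 4.

deg(f) = 2, deg(g) = 2, so Bézout bound = 4.
Scan x ∈ F_5. For each x, list the y ∈ F_5 with f(x, y) ≡ 0 and those with g(x, y) ≡ 0 (mod 5); the common zeros in that column are the intersection.
  x = 0: f ≡ 0 at y ∈ {0}; g ≡ 0 at y ∈ ∅; common: ∅.
  x = 1: f ≡ 0 at y ∈ {4}; g ≡ 0 at y ∈ {0}; common: ∅.
  x = 2: f ≡ 0 at y ∈ {0}; g ≡ 0 at y ∈ ∅; common: ∅.
  x = 3: f ≡ 0 at y ∈ {4}; g ≡ 0 at y ∈ ∅; common: ∅.
  x = 4: f ≡ 0 at y ∈ ∅; g ≡ 0 at y ∈ ∅; common: ∅.
Collecting: common zeros = ∅, so the count is 0.
Comparison with the Bézout bound: 0 ≤ 4 = deg(f)·deg(g), as expected for curves with no common component (the affine F_5-count falls short of the bound because intersections may lie at infinity, over extension fields, or carry multiplicity).


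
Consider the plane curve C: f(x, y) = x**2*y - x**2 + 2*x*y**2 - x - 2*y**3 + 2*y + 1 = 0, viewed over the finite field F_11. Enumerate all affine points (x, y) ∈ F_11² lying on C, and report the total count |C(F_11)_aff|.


Affine F_11-points: {(0, 2), (0, 7), (1, 10), (3, 0), (3, 3), (4, 2), (4, 6), (4, 7), (5, 3), (5, 10), (6, 6), (7, 0), (10, 1)}; count = 13.

For each of the 121 pairs (x, y) ∈ F_11², evaluate f(x, y) mod 11. Record the zeros.
  x = 0: [0↦1, 1↦1, 2↦0, 3↦8, 4↦2, 5↦3, 6↦10, 7↦0, 8↦5, 9↦2, 10↦1]  zeros at y ∈ {2, 7}
  x = 1: [0↦10, 1↦2, 2↦8, 3↦5, 4↦3, 5↦1, 6↦9, 7↦4, 8↦7, 9↦6, 10↦0]  zeros at y ∈ {10}
  x = 2: [0↦6, 1↦3, 2↦7, 3↦6, 4↦10, 5↦7, 6↦7, 7↦9, 8↦1, 9↦4, 10↦6]  zeros at y ∈ ∅
  x = 3: [0↦0, 1↦4, 2↦8, 3↦0, 4↦1, 5↦10, 6↦4, 7↦4, 8↦9, 9↦7, 10↦8]  zeros at y ∈ {0, 3}
  x = 4: [0↦3, 1↦5, 2↦0, 3↦9, 4↦9, 5↦10, 6↦0, 7↦0, 8↦9, 9↦4, 10↦6]  zeros at y ∈ {2, 6, 7}
  x = 5: [0↦4, 1↦6, 2↦5, 3↦0, 4↦1, 5↦7, 6↦6, 7↦8, 8↦1, 9↦6, 10↦0]  zeros at y ∈ {3, 10}
  x = 6: [0↦3, 1↦7, 2↦1, 3↦6, 4↦10, 5↦1, 6↦0, 7↦6, 8↦7, 9↦2, 10↦1]  zeros at y ∈ {6}
  x = 7: [0↦0, 1↦8, 2↦10, 3↦5, 4↦3, 5↦3, 6↦4, 7↦5, 8↦5, 9↦3, 10↦9]  zeros at y ∈ {0}
  x = 8: [0↦6, 1↦9, 2↦10, 3↦8, 4↦2, 5↦2, 6↦7, 7↦5, 8↦6, 9↦9, 10↦2]  zeros at y ∈ ∅
  x = 9: [0↦10, 1↦10, 2↦1, 3↦4, 4↦7, 5↦9, 6↦9, 7↦6, 8↦10, 9↦9, 10↦2]  zeros at y ∈ ∅
  x = 10: [0↦1, 1↦0, 2↦5, 3↦4, 4↦7, 5↦2, 6↦10, 7↦8, 8↦6, 9↦3, 10↦9]  zeros at y ∈ {1}
Collecting zeros: affine points = {(0, 2), (0, 7), (1, 10), (3, 0), (3, 3), (4, 2), (4, 6), (4, 7), (5, 3), (5, 10), (6, 6), (7, 0), (10, 1)}.
Total count |C(F_11)_aff| = 13.
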